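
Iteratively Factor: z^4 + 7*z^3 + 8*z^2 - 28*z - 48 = (z + 4)*(z^3 + 3*z^2 - 4*z - 12) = (z + 2)*(z + 4)*(z^2 + z - 6) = (z + 2)*(z + 3)*(z + 4)*(z - 2)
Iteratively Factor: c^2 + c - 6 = (c - 2)*(c + 3)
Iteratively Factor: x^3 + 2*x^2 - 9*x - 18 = (x + 2)*(x^2 - 9) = (x + 2)*(x + 3)*(x - 3)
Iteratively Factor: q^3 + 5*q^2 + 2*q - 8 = (q + 4)*(q^2 + q - 2) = (q + 2)*(q + 4)*(q - 1)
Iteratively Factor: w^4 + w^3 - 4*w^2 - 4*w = (w)*(w^3 + w^2 - 4*w - 4) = w*(w + 2)*(w^2 - w - 2) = w*(w + 1)*(w + 2)*(w - 2)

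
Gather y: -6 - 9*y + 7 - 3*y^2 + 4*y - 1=-3*y^2 - 5*y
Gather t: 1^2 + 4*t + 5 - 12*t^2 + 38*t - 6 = -12*t^2 + 42*t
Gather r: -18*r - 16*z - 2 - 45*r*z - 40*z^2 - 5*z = r*(-45*z - 18) - 40*z^2 - 21*z - 2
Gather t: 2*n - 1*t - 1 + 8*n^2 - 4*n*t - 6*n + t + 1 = 8*n^2 - 4*n*t - 4*n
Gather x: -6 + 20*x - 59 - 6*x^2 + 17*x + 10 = -6*x^2 + 37*x - 55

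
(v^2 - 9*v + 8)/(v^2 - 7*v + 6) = (v - 8)/(v - 6)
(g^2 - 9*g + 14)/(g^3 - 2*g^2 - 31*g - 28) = (g - 2)/(g^2 + 5*g + 4)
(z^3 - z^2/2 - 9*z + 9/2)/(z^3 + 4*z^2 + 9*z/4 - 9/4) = 2*(z - 3)/(2*z + 3)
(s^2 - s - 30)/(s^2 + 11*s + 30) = (s - 6)/(s + 6)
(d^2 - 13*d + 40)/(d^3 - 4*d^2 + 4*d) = (d^2 - 13*d + 40)/(d*(d^2 - 4*d + 4))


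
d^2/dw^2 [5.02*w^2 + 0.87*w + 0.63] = 10.0400000000000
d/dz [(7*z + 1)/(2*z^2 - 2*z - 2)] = (7*z^2 - 7*z - (2*z - 1)*(7*z + 1) - 7)/(2*(-z^2 + z + 1)^2)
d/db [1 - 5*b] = -5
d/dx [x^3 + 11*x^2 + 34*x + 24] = 3*x^2 + 22*x + 34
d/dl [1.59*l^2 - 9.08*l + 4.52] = 3.18*l - 9.08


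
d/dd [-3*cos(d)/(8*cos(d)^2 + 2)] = 3*(1 - 4*cos(d)^2)*sin(d)/(2*(4*cos(d)^2 + 1)^2)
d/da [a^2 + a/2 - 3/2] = 2*a + 1/2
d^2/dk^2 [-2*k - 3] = 0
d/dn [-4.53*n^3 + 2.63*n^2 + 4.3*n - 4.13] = -13.59*n^2 + 5.26*n + 4.3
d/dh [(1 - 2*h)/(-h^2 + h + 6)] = (-2*h^2 + 2*h - 13)/(h^4 - 2*h^3 - 11*h^2 + 12*h + 36)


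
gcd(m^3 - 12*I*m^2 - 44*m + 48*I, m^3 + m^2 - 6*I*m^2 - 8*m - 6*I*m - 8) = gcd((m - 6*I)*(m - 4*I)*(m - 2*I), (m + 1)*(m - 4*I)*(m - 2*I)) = m^2 - 6*I*m - 8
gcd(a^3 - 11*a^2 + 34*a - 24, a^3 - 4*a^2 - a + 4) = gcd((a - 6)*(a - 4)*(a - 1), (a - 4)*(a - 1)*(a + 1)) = a^2 - 5*a + 4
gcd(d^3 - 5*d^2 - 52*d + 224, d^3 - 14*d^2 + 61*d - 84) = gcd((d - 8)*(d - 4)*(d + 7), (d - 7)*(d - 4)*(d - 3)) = d - 4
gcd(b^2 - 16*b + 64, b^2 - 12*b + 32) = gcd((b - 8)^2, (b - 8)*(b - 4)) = b - 8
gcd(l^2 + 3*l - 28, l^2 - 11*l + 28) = l - 4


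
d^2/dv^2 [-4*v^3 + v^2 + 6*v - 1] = 2 - 24*v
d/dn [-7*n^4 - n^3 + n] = -28*n^3 - 3*n^2 + 1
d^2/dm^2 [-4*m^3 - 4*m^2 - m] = -24*m - 8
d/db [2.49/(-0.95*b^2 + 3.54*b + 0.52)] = (4.731*b - 8.8146)/(-0.95*b^2 + 3.54*b + 0.52)^2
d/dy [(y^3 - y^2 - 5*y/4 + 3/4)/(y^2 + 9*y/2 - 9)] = (y^2 + 12*y + 7/2)/(y^2 + 12*y + 36)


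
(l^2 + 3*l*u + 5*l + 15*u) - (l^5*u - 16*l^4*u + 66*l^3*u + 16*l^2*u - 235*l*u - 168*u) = -l^5*u + 16*l^4*u - 66*l^3*u - 16*l^2*u + l^2 + 238*l*u + 5*l + 183*u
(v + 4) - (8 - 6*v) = 7*v - 4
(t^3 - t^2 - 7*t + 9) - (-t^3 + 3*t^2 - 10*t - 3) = 2*t^3 - 4*t^2 + 3*t + 12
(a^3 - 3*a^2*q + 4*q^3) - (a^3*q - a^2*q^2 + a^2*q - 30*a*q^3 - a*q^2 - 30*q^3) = -a^3*q + a^3 + a^2*q^2 - 4*a^2*q + 30*a*q^3 + a*q^2 + 34*q^3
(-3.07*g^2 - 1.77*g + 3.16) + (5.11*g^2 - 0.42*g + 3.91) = 2.04*g^2 - 2.19*g + 7.07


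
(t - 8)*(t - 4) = t^2 - 12*t + 32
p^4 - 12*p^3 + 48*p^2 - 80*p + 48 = (p - 6)*(p - 2)^3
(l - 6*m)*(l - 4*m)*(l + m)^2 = l^4 - 8*l^3*m + 5*l^2*m^2 + 38*l*m^3 + 24*m^4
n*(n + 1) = n^2 + n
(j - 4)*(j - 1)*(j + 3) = j^3 - 2*j^2 - 11*j + 12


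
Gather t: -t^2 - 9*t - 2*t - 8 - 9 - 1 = -t^2 - 11*t - 18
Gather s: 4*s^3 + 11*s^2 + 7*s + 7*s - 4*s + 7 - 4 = 4*s^3 + 11*s^2 + 10*s + 3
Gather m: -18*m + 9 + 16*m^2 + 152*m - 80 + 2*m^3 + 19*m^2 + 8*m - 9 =2*m^3 + 35*m^2 + 142*m - 80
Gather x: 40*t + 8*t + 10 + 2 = 48*t + 12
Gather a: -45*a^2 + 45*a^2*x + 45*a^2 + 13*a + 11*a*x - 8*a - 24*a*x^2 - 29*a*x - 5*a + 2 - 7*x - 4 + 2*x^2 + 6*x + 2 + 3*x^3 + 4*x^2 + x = 45*a^2*x + a*(-24*x^2 - 18*x) + 3*x^3 + 6*x^2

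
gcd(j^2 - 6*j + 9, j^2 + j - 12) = j - 3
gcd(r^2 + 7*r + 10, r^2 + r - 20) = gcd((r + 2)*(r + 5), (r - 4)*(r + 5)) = r + 5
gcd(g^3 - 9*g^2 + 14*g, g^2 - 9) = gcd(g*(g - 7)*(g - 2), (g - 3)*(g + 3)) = 1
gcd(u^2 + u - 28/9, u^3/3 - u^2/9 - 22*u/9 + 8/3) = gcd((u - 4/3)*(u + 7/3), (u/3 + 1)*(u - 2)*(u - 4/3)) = u - 4/3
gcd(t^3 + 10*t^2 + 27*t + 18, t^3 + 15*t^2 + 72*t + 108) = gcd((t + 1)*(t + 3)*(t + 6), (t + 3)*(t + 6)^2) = t^2 + 9*t + 18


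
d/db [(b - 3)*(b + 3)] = 2*b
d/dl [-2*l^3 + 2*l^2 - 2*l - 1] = -6*l^2 + 4*l - 2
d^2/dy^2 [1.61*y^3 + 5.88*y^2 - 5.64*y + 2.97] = 9.66*y + 11.76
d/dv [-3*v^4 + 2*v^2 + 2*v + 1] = -12*v^3 + 4*v + 2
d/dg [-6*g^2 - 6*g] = -12*g - 6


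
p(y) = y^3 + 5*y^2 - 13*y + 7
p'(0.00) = -13.00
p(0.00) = 7.00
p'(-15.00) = 512.00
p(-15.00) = -2048.00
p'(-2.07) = -20.85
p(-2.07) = 46.46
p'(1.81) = 14.93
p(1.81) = 5.78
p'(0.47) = -7.64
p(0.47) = 2.10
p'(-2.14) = -20.66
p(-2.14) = 47.92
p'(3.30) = 52.67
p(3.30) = 54.49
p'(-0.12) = -14.16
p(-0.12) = 8.63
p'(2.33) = 26.59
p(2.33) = 16.50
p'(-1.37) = -21.07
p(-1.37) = 31.62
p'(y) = 3*y^2 + 10*y - 13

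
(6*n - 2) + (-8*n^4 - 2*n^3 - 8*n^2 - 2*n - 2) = -8*n^4 - 2*n^3 - 8*n^2 + 4*n - 4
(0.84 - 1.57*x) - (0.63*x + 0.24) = 0.6 - 2.2*x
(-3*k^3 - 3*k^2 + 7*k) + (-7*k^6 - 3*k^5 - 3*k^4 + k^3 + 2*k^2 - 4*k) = -7*k^6 - 3*k^5 - 3*k^4 - 2*k^3 - k^2 + 3*k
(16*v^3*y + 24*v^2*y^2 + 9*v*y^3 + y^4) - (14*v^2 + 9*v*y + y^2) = 16*v^3*y + 24*v^2*y^2 - 14*v^2 + 9*v*y^3 - 9*v*y + y^4 - y^2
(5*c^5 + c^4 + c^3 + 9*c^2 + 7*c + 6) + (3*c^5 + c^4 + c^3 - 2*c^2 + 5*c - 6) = 8*c^5 + 2*c^4 + 2*c^3 + 7*c^2 + 12*c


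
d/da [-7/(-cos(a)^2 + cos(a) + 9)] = 7*(2*cos(a) - 1)*sin(a)/(sin(a)^2 + cos(a) + 8)^2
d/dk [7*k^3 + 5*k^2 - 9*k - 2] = 21*k^2 + 10*k - 9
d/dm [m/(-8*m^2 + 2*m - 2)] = (-4*m^2 + m*(8*m - 1) + m - 1)/(2*(4*m^2 - m + 1)^2)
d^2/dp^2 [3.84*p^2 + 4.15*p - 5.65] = 7.68000000000000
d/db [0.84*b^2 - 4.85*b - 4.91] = 1.68*b - 4.85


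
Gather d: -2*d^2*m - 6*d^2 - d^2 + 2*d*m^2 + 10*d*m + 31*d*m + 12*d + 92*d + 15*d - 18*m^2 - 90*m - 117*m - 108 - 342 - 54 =d^2*(-2*m - 7) + d*(2*m^2 + 41*m + 119) - 18*m^2 - 207*m - 504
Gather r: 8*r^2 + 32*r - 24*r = 8*r^2 + 8*r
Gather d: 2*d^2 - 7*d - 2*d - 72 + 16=2*d^2 - 9*d - 56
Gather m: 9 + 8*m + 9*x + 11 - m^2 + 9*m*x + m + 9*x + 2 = -m^2 + m*(9*x + 9) + 18*x + 22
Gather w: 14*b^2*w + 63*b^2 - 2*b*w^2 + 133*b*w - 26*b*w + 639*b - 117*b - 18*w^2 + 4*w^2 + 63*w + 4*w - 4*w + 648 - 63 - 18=63*b^2 + 522*b + w^2*(-2*b - 14) + w*(14*b^2 + 107*b + 63) + 567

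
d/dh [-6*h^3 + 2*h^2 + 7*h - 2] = -18*h^2 + 4*h + 7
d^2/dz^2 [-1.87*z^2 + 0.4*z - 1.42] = -3.74000000000000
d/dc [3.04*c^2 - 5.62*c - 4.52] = 6.08*c - 5.62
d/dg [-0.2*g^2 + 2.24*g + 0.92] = 2.24 - 0.4*g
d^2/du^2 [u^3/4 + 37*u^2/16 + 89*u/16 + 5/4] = 3*u/2 + 37/8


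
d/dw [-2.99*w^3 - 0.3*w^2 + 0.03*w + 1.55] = -8.97*w^2 - 0.6*w + 0.03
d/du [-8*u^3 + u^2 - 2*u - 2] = -24*u^2 + 2*u - 2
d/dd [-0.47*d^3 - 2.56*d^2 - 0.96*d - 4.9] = -1.41*d^2 - 5.12*d - 0.96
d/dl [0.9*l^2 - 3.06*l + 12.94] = 1.8*l - 3.06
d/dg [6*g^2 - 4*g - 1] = 12*g - 4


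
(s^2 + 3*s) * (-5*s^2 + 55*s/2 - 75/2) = -5*s^4 + 25*s^3/2 + 45*s^2 - 225*s/2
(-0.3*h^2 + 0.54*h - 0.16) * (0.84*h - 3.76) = -0.252*h^3 + 1.5816*h^2 - 2.1648*h + 0.6016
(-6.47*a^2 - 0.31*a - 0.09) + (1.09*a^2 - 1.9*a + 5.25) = -5.38*a^2 - 2.21*a + 5.16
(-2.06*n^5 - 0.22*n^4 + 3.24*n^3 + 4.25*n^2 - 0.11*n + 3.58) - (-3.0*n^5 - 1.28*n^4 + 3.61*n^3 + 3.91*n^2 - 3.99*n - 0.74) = 0.94*n^5 + 1.06*n^4 - 0.37*n^3 + 0.34*n^2 + 3.88*n + 4.32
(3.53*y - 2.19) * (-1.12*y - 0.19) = -3.9536*y^2 + 1.7821*y + 0.4161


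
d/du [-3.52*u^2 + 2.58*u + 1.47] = 2.58 - 7.04*u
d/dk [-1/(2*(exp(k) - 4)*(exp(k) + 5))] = (exp(k) + 1/2)*exp(k)/((exp(k) - 4)^2*(exp(k) + 5)^2)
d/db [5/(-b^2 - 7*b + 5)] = 5*(2*b + 7)/(b^2 + 7*b - 5)^2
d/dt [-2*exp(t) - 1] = -2*exp(t)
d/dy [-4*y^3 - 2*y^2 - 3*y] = -12*y^2 - 4*y - 3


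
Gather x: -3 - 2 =-5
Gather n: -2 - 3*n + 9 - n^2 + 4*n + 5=-n^2 + n + 12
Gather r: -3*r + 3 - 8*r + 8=11 - 11*r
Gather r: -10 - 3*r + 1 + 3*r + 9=0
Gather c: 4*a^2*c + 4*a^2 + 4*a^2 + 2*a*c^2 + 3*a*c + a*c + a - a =8*a^2 + 2*a*c^2 + c*(4*a^2 + 4*a)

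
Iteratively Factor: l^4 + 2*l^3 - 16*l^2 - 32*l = (l)*(l^3 + 2*l^2 - 16*l - 32) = l*(l + 4)*(l^2 - 2*l - 8) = l*(l + 2)*(l + 4)*(l - 4)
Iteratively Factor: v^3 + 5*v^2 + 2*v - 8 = (v + 4)*(v^2 + v - 2) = (v - 1)*(v + 4)*(v + 2)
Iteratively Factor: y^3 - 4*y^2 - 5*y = (y)*(y^2 - 4*y - 5) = y*(y - 5)*(y + 1)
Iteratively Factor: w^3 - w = (w - 1)*(w^2 + w) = (w - 1)*(w + 1)*(w)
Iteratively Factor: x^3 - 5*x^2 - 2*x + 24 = (x - 3)*(x^2 - 2*x - 8) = (x - 4)*(x - 3)*(x + 2)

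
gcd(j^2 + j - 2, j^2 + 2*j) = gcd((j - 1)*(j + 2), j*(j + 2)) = j + 2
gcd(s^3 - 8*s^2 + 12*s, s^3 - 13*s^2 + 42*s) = s^2 - 6*s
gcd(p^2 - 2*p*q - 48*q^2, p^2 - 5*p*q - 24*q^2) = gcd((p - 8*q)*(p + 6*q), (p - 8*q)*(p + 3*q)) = p - 8*q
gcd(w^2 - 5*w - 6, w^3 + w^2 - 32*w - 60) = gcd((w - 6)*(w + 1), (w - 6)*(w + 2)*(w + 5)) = w - 6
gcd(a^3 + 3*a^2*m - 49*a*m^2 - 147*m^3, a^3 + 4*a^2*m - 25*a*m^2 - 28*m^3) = a + 7*m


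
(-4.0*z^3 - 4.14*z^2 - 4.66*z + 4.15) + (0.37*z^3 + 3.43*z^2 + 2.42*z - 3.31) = -3.63*z^3 - 0.71*z^2 - 2.24*z + 0.84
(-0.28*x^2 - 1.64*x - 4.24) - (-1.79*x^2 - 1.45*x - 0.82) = 1.51*x^2 - 0.19*x - 3.42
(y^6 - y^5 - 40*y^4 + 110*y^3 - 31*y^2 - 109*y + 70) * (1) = y^6 - y^5 - 40*y^4 + 110*y^3 - 31*y^2 - 109*y + 70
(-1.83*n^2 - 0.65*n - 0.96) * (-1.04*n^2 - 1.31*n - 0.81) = 1.9032*n^4 + 3.0733*n^3 + 3.3322*n^2 + 1.7841*n + 0.7776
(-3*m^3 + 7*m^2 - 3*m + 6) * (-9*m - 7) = 27*m^4 - 42*m^3 - 22*m^2 - 33*m - 42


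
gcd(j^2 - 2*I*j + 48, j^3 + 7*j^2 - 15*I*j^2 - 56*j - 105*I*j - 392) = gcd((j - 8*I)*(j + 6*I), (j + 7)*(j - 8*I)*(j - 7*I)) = j - 8*I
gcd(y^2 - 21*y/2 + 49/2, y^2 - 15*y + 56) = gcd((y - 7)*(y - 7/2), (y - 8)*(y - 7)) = y - 7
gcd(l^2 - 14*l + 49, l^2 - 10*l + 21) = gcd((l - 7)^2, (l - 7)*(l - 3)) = l - 7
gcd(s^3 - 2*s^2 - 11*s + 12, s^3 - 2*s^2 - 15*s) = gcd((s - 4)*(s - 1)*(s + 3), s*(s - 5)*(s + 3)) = s + 3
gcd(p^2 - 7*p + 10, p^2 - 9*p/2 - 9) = 1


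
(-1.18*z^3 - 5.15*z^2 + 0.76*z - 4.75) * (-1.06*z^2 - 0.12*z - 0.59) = 1.2508*z^5 + 5.6006*z^4 + 0.5086*z^3 + 7.9823*z^2 + 0.1216*z + 2.8025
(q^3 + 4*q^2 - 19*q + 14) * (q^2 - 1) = q^5 + 4*q^4 - 20*q^3 + 10*q^2 + 19*q - 14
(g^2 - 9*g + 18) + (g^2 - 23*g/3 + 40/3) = 2*g^2 - 50*g/3 + 94/3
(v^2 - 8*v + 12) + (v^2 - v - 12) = 2*v^2 - 9*v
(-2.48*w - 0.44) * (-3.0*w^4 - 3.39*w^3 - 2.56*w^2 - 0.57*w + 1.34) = 7.44*w^5 + 9.7272*w^4 + 7.8404*w^3 + 2.54*w^2 - 3.0724*w - 0.5896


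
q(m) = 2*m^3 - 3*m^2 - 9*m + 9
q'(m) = 6*m^2 - 6*m - 9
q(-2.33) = -11.62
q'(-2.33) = 37.55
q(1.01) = -1.09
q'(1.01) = -8.94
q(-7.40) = -899.13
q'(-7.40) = 363.96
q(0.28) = 6.29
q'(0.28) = -10.21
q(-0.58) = 12.82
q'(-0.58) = -3.50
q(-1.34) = 10.86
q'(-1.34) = 9.81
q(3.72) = 36.96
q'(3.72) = 51.71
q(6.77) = 431.15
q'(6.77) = 225.38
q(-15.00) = -7281.00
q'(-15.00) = 1431.00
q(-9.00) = -1611.00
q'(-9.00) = 531.00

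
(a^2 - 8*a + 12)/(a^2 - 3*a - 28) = (-a^2 + 8*a - 12)/(-a^2 + 3*a + 28)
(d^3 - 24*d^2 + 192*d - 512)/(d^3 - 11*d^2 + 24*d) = (d^2 - 16*d + 64)/(d*(d - 3))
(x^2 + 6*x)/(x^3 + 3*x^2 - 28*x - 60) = x/(x^2 - 3*x - 10)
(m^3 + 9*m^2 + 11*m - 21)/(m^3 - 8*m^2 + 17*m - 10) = (m^2 + 10*m + 21)/(m^2 - 7*m + 10)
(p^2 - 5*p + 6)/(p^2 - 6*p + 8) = (p - 3)/(p - 4)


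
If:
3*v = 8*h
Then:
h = 3*v/8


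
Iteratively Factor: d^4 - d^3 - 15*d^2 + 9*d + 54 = (d - 3)*(d^3 + 2*d^2 - 9*d - 18) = (d - 3)^2*(d^2 + 5*d + 6) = (d - 3)^2*(d + 3)*(d + 2)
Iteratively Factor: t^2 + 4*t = (t + 4)*(t)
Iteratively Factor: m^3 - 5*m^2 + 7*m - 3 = (m - 1)*(m^2 - 4*m + 3) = (m - 3)*(m - 1)*(m - 1)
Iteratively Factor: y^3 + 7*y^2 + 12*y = (y)*(y^2 + 7*y + 12) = y*(y + 4)*(y + 3)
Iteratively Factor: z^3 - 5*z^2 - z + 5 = (z - 5)*(z^2 - 1) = (z - 5)*(z - 1)*(z + 1)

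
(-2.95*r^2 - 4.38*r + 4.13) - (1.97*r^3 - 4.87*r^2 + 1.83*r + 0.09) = -1.97*r^3 + 1.92*r^2 - 6.21*r + 4.04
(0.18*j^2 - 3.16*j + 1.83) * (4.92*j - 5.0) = 0.8856*j^3 - 16.4472*j^2 + 24.8036*j - 9.15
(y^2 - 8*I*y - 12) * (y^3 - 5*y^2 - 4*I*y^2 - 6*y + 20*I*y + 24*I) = y^5 - 5*y^4 - 12*I*y^4 - 50*y^3 + 60*I*y^3 + 220*y^2 + 120*I*y^2 + 264*y - 240*I*y - 288*I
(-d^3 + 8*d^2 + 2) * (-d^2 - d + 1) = d^5 - 7*d^4 - 9*d^3 + 6*d^2 - 2*d + 2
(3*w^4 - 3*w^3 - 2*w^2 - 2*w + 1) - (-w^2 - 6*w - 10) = 3*w^4 - 3*w^3 - w^2 + 4*w + 11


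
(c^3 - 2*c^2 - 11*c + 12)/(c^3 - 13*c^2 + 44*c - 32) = (c + 3)/(c - 8)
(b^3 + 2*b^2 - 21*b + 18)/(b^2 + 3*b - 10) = (b^3 + 2*b^2 - 21*b + 18)/(b^2 + 3*b - 10)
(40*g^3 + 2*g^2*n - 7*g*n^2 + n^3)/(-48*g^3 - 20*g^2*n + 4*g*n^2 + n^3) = (-5*g + n)/(6*g + n)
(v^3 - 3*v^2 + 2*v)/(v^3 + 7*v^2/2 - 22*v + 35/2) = 2*v*(v - 2)/(2*v^2 + 9*v - 35)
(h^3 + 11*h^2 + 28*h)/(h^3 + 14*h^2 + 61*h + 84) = h/(h + 3)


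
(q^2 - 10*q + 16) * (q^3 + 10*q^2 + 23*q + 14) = q^5 - 61*q^3 - 56*q^2 + 228*q + 224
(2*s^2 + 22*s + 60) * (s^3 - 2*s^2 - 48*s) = 2*s^5 + 18*s^4 - 80*s^3 - 1176*s^2 - 2880*s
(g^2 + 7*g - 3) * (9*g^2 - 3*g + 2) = 9*g^4 + 60*g^3 - 46*g^2 + 23*g - 6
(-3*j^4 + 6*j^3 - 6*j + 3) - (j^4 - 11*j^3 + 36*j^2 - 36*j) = -4*j^4 + 17*j^3 - 36*j^2 + 30*j + 3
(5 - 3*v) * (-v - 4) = 3*v^2 + 7*v - 20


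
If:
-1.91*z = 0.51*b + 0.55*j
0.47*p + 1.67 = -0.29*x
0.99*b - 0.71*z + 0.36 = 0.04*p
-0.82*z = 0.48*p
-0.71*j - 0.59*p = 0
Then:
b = -0.32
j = 0.09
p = -0.10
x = -5.59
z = 0.06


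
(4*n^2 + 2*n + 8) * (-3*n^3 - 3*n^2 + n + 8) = -12*n^5 - 18*n^4 - 26*n^3 + 10*n^2 + 24*n + 64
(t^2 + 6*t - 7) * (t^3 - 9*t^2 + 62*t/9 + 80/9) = t^5 - 3*t^4 - 487*t^3/9 + 1019*t^2/9 + 46*t/9 - 560/9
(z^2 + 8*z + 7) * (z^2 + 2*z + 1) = z^4 + 10*z^3 + 24*z^2 + 22*z + 7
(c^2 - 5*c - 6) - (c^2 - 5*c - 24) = 18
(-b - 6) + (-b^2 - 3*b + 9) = -b^2 - 4*b + 3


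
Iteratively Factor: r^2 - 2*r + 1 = (r - 1)*(r - 1)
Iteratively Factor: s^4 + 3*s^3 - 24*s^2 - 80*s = (s)*(s^3 + 3*s^2 - 24*s - 80) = s*(s + 4)*(s^2 - s - 20) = s*(s - 5)*(s + 4)*(s + 4)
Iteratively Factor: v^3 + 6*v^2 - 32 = (v - 2)*(v^2 + 8*v + 16) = (v - 2)*(v + 4)*(v + 4)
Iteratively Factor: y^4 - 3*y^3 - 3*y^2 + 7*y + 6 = (y - 3)*(y^3 - 3*y - 2) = (y - 3)*(y - 2)*(y^2 + 2*y + 1) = (y - 3)*(y - 2)*(y + 1)*(y + 1)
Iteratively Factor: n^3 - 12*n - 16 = (n - 4)*(n^2 + 4*n + 4) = (n - 4)*(n + 2)*(n + 2)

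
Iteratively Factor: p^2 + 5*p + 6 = (p + 3)*(p + 2)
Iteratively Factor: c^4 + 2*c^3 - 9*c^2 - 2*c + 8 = (c + 1)*(c^3 + c^2 - 10*c + 8) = (c - 2)*(c + 1)*(c^2 + 3*c - 4) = (c - 2)*(c + 1)*(c + 4)*(c - 1)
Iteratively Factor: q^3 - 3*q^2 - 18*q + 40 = (q - 5)*(q^2 + 2*q - 8) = (q - 5)*(q - 2)*(q + 4)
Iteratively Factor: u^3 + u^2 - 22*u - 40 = (u - 5)*(u^2 + 6*u + 8) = (u - 5)*(u + 4)*(u + 2)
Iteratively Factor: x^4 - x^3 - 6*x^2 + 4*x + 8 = (x + 1)*(x^3 - 2*x^2 - 4*x + 8) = (x + 1)*(x + 2)*(x^2 - 4*x + 4) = (x - 2)*(x + 1)*(x + 2)*(x - 2)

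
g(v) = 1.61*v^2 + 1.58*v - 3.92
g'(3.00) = 11.24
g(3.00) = 15.31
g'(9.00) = 30.56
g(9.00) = 140.71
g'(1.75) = 7.22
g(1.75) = 3.78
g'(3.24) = 12.01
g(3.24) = 18.10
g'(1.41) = 6.12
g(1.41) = 1.51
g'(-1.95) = -4.70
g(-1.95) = -0.88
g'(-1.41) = -2.96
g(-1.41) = -2.95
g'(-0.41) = 0.26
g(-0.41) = -4.30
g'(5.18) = 18.26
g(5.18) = 47.46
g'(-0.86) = -1.19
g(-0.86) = -4.09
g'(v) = 3.22*v + 1.58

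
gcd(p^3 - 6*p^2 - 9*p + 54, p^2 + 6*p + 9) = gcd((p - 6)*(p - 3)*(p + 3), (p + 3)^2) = p + 3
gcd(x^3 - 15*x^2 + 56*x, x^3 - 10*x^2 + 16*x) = x^2 - 8*x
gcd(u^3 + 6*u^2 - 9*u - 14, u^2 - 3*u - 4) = u + 1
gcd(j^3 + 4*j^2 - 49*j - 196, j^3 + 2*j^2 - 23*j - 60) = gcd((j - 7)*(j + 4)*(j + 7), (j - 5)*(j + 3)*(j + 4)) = j + 4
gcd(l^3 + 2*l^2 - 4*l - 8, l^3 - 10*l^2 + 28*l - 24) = l - 2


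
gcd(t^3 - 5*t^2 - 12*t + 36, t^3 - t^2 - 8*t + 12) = t^2 + t - 6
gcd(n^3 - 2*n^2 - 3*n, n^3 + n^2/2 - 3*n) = n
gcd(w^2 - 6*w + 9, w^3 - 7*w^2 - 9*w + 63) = w - 3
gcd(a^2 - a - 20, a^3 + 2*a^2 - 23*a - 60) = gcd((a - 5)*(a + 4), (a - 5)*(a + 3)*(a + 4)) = a^2 - a - 20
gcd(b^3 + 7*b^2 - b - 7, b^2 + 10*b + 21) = b + 7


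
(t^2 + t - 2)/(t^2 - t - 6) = (t - 1)/(t - 3)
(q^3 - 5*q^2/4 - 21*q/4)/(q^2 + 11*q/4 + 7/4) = q*(q - 3)/(q + 1)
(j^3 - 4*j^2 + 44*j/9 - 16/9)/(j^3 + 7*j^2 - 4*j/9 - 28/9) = (3*j^2 - 10*j + 8)/(3*j^2 + 23*j + 14)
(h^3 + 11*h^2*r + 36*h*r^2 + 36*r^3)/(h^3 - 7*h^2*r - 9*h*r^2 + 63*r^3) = (h^2 + 8*h*r + 12*r^2)/(h^2 - 10*h*r + 21*r^2)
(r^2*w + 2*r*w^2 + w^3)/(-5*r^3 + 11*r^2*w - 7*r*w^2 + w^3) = w*(-r^2 - 2*r*w - w^2)/(5*r^3 - 11*r^2*w + 7*r*w^2 - w^3)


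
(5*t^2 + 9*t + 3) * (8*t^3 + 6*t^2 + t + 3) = 40*t^5 + 102*t^4 + 83*t^3 + 42*t^2 + 30*t + 9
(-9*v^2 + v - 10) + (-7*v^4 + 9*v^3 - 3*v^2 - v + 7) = -7*v^4 + 9*v^3 - 12*v^2 - 3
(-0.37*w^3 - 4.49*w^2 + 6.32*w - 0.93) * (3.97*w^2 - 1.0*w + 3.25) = -1.4689*w^5 - 17.4553*w^4 + 28.3779*w^3 - 24.6046*w^2 + 21.47*w - 3.0225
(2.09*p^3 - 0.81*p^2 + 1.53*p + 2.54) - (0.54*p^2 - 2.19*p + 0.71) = 2.09*p^3 - 1.35*p^2 + 3.72*p + 1.83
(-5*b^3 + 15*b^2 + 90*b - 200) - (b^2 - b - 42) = -5*b^3 + 14*b^2 + 91*b - 158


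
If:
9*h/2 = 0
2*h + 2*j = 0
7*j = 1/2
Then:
No Solution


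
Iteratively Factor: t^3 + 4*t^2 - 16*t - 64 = (t + 4)*(t^2 - 16) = (t + 4)^2*(t - 4)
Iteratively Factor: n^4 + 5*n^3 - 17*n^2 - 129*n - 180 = (n + 3)*(n^3 + 2*n^2 - 23*n - 60) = (n - 5)*(n + 3)*(n^2 + 7*n + 12) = (n - 5)*(n + 3)^2*(n + 4)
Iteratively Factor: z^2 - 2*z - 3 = (z + 1)*(z - 3)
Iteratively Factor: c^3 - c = (c - 1)*(c^2 + c) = c*(c - 1)*(c + 1)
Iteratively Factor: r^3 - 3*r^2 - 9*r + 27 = (r - 3)*(r^2 - 9) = (r - 3)^2*(r + 3)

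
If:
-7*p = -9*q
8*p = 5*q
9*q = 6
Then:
No Solution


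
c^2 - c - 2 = (c - 2)*(c + 1)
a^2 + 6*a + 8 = (a + 2)*(a + 4)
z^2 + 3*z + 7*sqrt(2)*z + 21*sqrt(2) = (z + 3)*(z + 7*sqrt(2))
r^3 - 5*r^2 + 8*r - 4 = (r - 2)^2*(r - 1)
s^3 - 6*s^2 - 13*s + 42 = (s - 7)*(s - 2)*(s + 3)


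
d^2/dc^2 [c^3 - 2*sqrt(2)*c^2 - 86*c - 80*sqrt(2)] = 6*c - 4*sqrt(2)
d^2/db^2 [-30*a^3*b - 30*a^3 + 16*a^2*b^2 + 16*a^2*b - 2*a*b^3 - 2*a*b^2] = 4*a*(8*a - 3*b - 1)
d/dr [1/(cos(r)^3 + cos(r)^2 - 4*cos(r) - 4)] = (3*cos(r)^2 + 2*cos(r) - 4)*sin(r)/(cos(r)^3 + cos(r)^2 - 4*cos(r) - 4)^2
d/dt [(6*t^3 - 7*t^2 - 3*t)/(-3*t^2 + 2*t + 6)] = (-18*t^4 + 24*t^3 + 85*t^2 - 84*t - 18)/(9*t^4 - 12*t^3 - 32*t^2 + 24*t + 36)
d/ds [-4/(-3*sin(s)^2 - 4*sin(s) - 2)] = -8*(3*sin(s) + 2)*cos(s)/(3*sin(s)^2 + 4*sin(s) + 2)^2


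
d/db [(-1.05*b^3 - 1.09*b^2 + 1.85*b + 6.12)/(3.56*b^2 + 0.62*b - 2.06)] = (-3.738*b^4 - 1.302*b^3 - 0.772799999999998*b^2 - 39.0836*b - 7.6054)/(12.6736*b^4 + 4.4144*b^3 - 14.2828*b^2 - 2.5544*b + 4.2436)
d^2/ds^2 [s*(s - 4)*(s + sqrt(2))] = 6*s - 8 + 2*sqrt(2)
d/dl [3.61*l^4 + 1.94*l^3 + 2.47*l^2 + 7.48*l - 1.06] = 14.44*l^3 + 5.82*l^2 + 4.94*l + 7.48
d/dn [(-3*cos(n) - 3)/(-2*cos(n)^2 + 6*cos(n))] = 3*(sin(n) - 3*sin(n)/cos(n)^2 + 2*tan(n))/(2*(cos(n) - 3)^2)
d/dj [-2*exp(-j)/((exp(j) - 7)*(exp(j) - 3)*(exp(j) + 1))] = 2*(4*exp(3*j) - 27*exp(2*j) + 22*exp(j) + 21)*exp(-j)/(exp(6*j) - 18*exp(5*j) + 103*exp(4*j) - 156*exp(3*j) - 257*exp(2*j) + 462*exp(j) + 441)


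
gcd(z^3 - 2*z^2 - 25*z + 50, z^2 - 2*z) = z - 2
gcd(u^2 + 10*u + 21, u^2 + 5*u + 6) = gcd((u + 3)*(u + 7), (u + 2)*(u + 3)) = u + 3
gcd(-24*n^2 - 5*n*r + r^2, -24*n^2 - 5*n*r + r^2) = -24*n^2 - 5*n*r + r^2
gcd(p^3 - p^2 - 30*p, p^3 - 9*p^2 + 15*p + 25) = 1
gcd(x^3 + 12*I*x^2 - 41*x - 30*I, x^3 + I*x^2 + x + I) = x + I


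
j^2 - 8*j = j*(j - 8)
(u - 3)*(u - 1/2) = u^2 - 7*u/2 + 3/2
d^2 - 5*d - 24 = (d - 8)*(d + 3)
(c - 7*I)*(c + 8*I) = c^2 + I*c + 56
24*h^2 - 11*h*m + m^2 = (-8*h + m)*(-3*h + m)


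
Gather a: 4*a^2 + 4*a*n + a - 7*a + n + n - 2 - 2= 4*a^2 + a*(4*n - 6) + 2*n - 4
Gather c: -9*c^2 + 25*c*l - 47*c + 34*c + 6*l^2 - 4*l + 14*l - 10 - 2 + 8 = -9*c^2 + c*(25*l - 13) + 6*l^2 + 10*l - 4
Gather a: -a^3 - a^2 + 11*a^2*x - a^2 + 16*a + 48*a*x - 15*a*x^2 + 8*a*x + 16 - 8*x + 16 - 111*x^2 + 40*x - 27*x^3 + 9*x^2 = -a^3 + a^2*(11*x - 2) + a*(-15*x^2 + 56*x + 16) - 27*x^3 - 102*x^2 + 32*x + 32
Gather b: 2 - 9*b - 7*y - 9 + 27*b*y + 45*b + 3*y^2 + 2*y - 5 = b*(27*y + 36) + 3*y^2 - 5*y - 12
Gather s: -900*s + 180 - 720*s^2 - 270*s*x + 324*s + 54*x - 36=-720*s^2 + s*(-270*x - 576) + 54*x + 144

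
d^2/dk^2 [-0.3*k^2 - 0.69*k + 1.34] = -0.600000000000000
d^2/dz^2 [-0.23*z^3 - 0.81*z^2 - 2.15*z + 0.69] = -1.38*z - 1.62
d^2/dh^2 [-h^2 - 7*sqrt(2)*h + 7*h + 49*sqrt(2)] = -2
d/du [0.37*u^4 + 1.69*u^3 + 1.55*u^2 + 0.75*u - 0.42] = 1.48*u^3 + 5.07*u^2 + 3.1*u + 0.75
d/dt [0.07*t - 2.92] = 0.0700000000000000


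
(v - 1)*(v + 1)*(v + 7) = v^3 + 7*v^2 - v - 7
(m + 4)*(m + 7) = m^2 + 11*m + 28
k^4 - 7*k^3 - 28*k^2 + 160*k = k*(k - 8)*(k - 4)*(k + 5)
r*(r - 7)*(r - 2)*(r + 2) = r^4 - 7*r^3 - 4*r^2 + 28*r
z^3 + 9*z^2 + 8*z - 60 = (z - 2)*(z + 5)*(z + 6)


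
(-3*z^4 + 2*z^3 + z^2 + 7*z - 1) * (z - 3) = -3*z^5 + 11*z^4 - 5*z^3 + 4*z^2 - 22*z + 3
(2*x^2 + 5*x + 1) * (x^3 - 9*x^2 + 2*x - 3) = 2*x^5 - 13*x^4 - 40*x^3 - 5*x^2 - 13*x - 3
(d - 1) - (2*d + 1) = -d - 2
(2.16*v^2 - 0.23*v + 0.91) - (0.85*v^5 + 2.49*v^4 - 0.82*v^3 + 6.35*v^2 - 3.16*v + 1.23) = -0.85*v^5 - 2.49*v^4 + 0.82*v^3 - 4.19*v^2 + 2.93*v - 0.32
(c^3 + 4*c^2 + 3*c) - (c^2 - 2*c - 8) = c^3 + 3*c^2 + 5*c + 8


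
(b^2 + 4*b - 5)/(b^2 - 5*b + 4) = (b + 5)/(b - 4)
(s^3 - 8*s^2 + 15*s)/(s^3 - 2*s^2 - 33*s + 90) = s/(s + 6)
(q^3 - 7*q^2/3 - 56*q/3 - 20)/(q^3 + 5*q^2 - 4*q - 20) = (q^2 - 13*q/3 - 10)/(q^2 + 3*q - 10)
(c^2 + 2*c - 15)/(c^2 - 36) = (c^2 + 2*c - 15)/(c^2 - 36)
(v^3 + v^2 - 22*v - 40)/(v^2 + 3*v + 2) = (v^2 - v - 20)/(v + 1)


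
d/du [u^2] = 2*u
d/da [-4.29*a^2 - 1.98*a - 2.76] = -8.58*a - 1.98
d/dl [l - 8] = 1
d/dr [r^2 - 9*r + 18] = 2*r - 9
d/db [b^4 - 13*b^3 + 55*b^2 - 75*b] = 4*b^3 - 39*b^2 + 110*b - 75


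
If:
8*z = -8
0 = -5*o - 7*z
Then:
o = 7/5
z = -1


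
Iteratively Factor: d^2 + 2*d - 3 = (d - 1)*(d + 3)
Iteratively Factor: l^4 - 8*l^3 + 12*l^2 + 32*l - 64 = (l + 2)*(l^3 - 10*l^2 + 32*l - 32) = (l - 2)*(l + 2)*(l^2 - 8*l + 16) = (l - 4)*(l - 2)*(l + 2)*(l - 4)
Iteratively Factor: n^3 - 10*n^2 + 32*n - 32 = (n - 4)*(n^2 - 6*n + 8) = (n - 4)*(n - 2)*(n - 4)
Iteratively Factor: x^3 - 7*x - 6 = (x + 2)*(x^2 - 2*x - 3) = (x - 3)*(x + 2)*(x + 1)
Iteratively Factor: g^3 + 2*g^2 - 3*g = (g - 1)*(g^2 + 3*g) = (g - 1)*(g + 3)*(g)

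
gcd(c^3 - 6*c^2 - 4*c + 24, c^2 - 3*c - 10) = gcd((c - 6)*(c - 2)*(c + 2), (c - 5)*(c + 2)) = c + 2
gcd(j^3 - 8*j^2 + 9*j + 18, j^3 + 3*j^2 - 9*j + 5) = 1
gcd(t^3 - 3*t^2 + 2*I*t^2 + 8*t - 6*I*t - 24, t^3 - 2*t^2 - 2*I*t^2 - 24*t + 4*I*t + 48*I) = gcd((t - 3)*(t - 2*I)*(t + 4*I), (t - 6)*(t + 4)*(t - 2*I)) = t - 2*I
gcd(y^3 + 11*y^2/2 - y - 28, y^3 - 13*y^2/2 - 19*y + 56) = y^2 + 3*y/2 - 7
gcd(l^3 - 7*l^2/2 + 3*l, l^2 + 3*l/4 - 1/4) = 1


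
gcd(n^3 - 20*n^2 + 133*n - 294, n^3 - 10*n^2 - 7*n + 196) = n^2 - 14*n + 49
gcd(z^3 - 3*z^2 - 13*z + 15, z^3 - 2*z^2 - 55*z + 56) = z - 1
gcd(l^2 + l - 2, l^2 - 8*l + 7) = l - 1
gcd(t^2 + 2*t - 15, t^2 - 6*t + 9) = t - 3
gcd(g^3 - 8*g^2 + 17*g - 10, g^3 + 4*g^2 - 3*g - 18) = g - 2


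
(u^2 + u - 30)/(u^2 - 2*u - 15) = (u + 6)/(u + 3)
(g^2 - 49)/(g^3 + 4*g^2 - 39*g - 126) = (g - 7)/(g^2 - 3*g - 18)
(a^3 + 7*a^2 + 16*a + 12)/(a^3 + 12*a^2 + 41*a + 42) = (a + 2)/(a + 7)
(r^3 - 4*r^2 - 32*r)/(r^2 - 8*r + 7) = r*(r^2 - 4*r - 32)/(r^2 - 8*r + 7)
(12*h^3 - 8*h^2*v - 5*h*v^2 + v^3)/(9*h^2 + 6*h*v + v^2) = (12*h^3 - 8*h^2*v - 5*h*v^2 + v^3)/(9*h^2 + 6*h*v + v^2)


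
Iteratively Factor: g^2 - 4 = (g - 2)*(g + 2)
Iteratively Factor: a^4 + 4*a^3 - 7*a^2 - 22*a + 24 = (a + 4)*(a^3 - 7*a + 6) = (a + 3)*(a + 4)*(a^2 - 3*a + 2) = (a - 1)*(a + 3)*(a + 4)*(a - 2)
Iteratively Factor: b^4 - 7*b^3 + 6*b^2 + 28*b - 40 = (b + 2)*(b^3 - 9*b^2 + 24*b - 20) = (b - 5)*(b + 2)*(b^2 - 4*b + 4) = (b - 5)*(b - 2)*(b + 2)*(b - 2)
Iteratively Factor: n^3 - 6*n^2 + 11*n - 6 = (n - 1)*(n^2 - 5*n + 6) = (n - 3)*(n - 1)*(n - 2)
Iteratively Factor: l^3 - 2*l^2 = (l)*(l^2 - 2*l) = l^2*(l - 2)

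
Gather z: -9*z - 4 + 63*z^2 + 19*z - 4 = 63*z^2 + 10*z - 8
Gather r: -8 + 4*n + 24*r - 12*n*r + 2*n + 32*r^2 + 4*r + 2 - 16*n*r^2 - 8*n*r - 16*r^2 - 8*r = 6*n + r^2*(16 - 16*n) + r*(20 - 20*n) - 6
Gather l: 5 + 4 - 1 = 8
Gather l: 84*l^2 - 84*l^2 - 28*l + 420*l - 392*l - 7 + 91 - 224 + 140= 0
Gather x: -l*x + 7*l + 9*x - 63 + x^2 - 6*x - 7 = 7*l + x^2 + x*(3 - l) - 70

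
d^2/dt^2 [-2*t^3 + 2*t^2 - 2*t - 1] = 4 - 12*t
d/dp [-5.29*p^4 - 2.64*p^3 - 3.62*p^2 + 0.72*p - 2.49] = -21.16*p^3 - 7.92*p^2 - 7.24*p + 0.72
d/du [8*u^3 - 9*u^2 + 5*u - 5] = 24*u^2 - 18*u + 5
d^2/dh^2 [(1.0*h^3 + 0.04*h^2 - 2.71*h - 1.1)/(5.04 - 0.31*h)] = (-0.1922*h^3 + 9.3744*h^2 - 152.4096*h + 6.6475)/(0.029791*h^3 - 1.453032*h^2 + 23.623488*h - 128.024064)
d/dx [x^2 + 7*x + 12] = 2*x + 7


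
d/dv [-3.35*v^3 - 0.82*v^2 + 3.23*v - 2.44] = -10.05*v^2 - 1.64*v + 3.23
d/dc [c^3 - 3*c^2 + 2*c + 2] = 3*c^2 - 6*c + 2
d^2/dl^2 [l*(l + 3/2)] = 2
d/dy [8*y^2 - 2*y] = 16*y - 2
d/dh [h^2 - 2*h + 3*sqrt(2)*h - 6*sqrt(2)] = 2*h - 2 + 3*sqrt(2)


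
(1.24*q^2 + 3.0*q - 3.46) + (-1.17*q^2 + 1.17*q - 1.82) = 0.0700000000000001*q^2 + 4.17*q - 5.28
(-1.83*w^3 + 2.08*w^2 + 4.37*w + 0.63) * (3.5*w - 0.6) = -6.405*w^4 + 8.378*w^3 + 14.047*w^2 - 0.417*w - 0.378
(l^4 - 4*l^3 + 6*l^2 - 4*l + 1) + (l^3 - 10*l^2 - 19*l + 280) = l^4 - 3*l^3 - 4*l^2 - 23*l + 281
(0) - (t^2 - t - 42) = -t^2 + t + 42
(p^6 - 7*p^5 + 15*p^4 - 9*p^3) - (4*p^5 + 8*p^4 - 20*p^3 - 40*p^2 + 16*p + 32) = p^6 - 11*p^5 + 7*p^4 + 11*p^3 + 40*p^2 - 16*p - 32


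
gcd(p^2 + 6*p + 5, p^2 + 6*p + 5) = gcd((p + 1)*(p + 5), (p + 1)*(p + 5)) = p^2 + 6*p + 5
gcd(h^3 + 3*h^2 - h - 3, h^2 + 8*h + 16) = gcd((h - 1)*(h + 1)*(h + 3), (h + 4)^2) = 1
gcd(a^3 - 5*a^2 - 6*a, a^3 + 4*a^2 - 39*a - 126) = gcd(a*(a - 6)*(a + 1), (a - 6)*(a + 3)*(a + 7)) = a - 6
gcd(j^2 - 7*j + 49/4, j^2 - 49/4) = j - 7/2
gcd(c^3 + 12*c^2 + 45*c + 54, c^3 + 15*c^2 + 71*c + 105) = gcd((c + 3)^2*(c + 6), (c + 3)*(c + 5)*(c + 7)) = c + 3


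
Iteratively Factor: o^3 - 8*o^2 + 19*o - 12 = (o - 4)*(o^2 - 4*o + 3) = (o - 4)*(o - 1)*(o - 3)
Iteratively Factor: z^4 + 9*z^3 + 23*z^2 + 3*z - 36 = (z - 1)*(z^3 + 10*z^2 + 33*z + 36) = (z - 1)*(z + 3)*(z^2 + 7*z + 12) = (z - 1)*(z + 3)*(z + 4)*(z + 3)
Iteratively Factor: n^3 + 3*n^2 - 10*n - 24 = (n - 3)*(n^2 + 6*n + 8) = (n - 3)*(n + 2)*(n + 4)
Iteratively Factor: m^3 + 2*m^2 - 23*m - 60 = (m + 3)*(m^2 - m - 20) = (m - 5)*(m + 3)*(m + 4)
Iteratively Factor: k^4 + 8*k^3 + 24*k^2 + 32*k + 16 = (k + 2)*(k^3 + 6*k^2 + 12*k + 8) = (k + 2)^2*(k^2 + 4*k + 4) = (k + 2)^3*(k + 2)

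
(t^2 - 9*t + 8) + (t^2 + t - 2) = 2*t^2 - 8*t + 6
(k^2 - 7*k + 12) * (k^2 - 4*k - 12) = k^4 - 11*k^3 + 28*k^2 + 36*k - 144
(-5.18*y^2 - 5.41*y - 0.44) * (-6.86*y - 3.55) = 35.5348*y^3 + 55.5016*y^2 + 22.2239*y + 1.562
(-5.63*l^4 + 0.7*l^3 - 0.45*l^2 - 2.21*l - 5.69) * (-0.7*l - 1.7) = 3.941*l^5 + 9.081*l^4 - 0.875*l^3 + 2.312*l^2 + 7.74*l + 9.673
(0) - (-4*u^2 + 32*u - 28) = 4*u^2 - 32*u + 28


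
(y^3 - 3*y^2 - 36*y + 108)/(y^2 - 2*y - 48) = (y^2 - 9*y + 18)/(y - 8)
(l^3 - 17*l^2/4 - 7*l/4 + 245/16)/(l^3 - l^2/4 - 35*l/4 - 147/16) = (2*l - 5)/(2*l + 3)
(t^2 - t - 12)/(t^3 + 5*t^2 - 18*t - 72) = 1/(t + 6)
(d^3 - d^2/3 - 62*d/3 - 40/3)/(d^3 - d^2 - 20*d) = (d + 2/3)/d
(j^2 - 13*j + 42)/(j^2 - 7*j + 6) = (j - 7)/(j - 1)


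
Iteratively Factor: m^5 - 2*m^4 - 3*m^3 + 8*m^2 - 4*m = (m)*(m^4 - 2*m^3 - 3*m^2 + 8*m - 4) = m*(m - 1)*(m^3 - m^2 - 4*m + 4) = m*(m - 1)*(m + 2)*(m^2 - 3*m + 2) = m*(m - 2)*(m - 1)*(m + 2)*(m - 1)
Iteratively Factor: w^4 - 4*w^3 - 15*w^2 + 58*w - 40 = (w - 2)*(w^3 - 2*w^2 - 19*w + 20) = (w - 5)*(w - 2)*(w^2 + 3*w - 4) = (w - 5)*(w - 2)*(w + 4)*(w - 1)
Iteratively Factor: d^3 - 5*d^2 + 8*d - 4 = (d - 1)*(d^2 - 4*d + 4) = (d - 2)*(d - 1)*(d - 2)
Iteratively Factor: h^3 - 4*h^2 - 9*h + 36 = (h - 4)*(h^2 - 9) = (h - 4)*(h + 3)*(h - 3)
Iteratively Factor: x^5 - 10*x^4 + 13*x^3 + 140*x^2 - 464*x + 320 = (x - 4)*(x^4 - 6*x^3 - 11*x^2 + 96*x - 80) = (x - 5)*(x - 4)*(x^3 - x^2 - 16*x + 16) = (x - 5)*(x - 4)*(x + 4)*(x^2 - 5*x + 4) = (x - 5)*(x - 4)*(x - 1)*(x + 4)*(x - 4)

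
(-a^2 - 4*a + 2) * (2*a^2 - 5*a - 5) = -2*a^4 - 3*a^3 + 29*a^2 + 10*a - 10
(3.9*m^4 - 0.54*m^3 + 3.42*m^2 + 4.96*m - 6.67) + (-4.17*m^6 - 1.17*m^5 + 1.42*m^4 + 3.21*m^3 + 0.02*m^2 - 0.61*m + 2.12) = -4.17*m^6 - 1.17*m^5 + 5.32*m^4 + 2.67*m^3 + 3.44*m^2 + 4.35*m - 4.55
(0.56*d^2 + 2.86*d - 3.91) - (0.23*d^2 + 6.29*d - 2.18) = 0.33*d^2 - 3.43*d - 1.73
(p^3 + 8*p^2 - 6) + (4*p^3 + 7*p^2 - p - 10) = 5*p^3 + 15*p^2 - p - 16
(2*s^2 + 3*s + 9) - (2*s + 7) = 2*s^2 + s + 2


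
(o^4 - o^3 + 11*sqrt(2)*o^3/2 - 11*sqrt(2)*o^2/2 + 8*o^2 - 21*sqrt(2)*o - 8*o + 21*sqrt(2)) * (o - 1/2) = o^5 - 3*o^4/2 + 11*sqrt(2)*o^4/2 - 33*sqrt(2)*o^3/4 + 17*o^3/2 - 73*sqrt(2)*o^2/4 - 12*o^2 + 4*o + 63*sqrt(2)*o/2 - 21*sqrt(2)/2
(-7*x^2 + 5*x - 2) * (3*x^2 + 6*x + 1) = -21*x^4 - 27*x^3 + 17*x^2 - 7*x - 2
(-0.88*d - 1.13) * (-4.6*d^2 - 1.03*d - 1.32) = 4.048*d^3 + 6.1044*d^2 + 2.3255*d + 1.4916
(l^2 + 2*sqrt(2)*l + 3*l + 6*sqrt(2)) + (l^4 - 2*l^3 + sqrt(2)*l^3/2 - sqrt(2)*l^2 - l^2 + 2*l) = l^4 - 2*l^3 + sqrt(2)*l^3/2 - sqrt(2)*l^2 + 2*sqrt(2)*l + 5*l + 6*sqrt(2)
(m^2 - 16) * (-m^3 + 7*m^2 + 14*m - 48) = -m^5 + 7*m^4 + 30*m^3 - 160*m^2 - 224*m + 768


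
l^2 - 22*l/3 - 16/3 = (l - 8)*(l + 2/3)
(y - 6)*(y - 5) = y^2 - 11*y + 30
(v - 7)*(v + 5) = v^2 - 2*v - 35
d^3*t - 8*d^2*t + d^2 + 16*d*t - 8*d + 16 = (d - 4)^2*(d*t + 1)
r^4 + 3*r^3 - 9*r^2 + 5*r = r*(r - 1)^2*(r + 5)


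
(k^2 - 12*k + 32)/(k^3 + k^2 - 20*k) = (k - 8)/(k*(k + 5))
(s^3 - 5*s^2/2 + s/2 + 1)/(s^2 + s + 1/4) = 2*(s^2 - 3*s + 2)/(2*s + 1)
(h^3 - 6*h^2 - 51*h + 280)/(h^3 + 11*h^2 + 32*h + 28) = (h^2 - 13*h + 40)/(h^2 + 4*h + 4)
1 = 1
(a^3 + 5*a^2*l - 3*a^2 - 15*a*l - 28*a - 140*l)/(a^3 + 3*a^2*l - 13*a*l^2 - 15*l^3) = (a^2 - 3*a - 28)/(a^2 - 2*a*l - 3*l^2)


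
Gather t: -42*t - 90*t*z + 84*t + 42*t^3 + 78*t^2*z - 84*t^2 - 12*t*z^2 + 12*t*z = 42*t^3 + t^2*(78*z - 84) + t*(-12*z^2 - 78*z + 42)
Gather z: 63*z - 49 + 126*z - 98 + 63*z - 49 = 252*z - 196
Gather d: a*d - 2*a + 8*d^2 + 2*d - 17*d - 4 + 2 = -2*a + 8*d^2 + d*(a - 15) - 2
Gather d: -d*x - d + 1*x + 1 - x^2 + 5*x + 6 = d*(-x - 1) - x^2 + 6*x + 7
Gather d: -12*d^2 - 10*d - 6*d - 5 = -12*d^2 - 16*d - 5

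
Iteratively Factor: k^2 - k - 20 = (k - 5)*(k + 4)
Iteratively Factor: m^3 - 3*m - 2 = (m - 2)*(m^2 + 2*m + 1) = (m - 2)*(m + 1)*(m + 1)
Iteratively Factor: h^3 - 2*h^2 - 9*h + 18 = (h + 3)*(h^2 - 5*h + 6) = (h - 2)*(h + 3)*(h - 3)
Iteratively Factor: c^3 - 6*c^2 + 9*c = (c - 3)*(c^2 - 3*c) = (c - 3)^2*(c)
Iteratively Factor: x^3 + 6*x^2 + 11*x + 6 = (x + 1)*(x^2 + 5*x + 6) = (x + 1)*(x + 2)*(x + 3)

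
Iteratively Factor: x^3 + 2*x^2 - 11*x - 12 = (x - 3)*(x^2 + 5*x + 4) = (x - 3)*(x + 1)*(x + 4)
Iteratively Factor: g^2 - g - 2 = (g + 1)*(g - 2)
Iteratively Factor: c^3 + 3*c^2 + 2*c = (c + 2)*(c^2 + c) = c*(c + 2)*(c + 1)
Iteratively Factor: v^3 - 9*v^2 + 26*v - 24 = (v - 3)*(v^2 - 6*v + 8) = (v - 3)*(v - 2)*(v - 4)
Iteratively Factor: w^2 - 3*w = (w - 3)*(w)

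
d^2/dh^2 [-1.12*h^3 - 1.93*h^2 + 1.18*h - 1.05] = -6.72*h - 3.86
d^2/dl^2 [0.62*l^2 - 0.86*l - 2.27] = 1.24000000000000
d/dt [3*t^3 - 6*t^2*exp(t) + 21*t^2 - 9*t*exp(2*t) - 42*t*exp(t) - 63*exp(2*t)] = -6*t^2*exp(t) + 9*t^2 - 18*t*exp(2*t) - 54*t*exp(t) + 42*t - 135*exp(2*t) - 42*exp(t)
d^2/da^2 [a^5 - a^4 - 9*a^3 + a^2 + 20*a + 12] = 20*a^3 - 12*a^2 - 54*a + 2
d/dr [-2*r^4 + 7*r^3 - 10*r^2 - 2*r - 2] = -8*r^3 + 21*r^2 - 20*r - 2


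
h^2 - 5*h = h*(h - 5)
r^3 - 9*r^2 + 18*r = r*(r - 6)*(r - 3)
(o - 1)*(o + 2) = o^2 + o - 2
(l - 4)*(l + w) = l^2 + l*w - 4*l - 4*w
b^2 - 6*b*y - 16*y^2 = (b - 8*y)*(b + 2*y)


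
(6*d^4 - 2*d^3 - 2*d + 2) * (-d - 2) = -6*d^5 - 10*d^4 + 4*d^3 + 2*d^2 + 2*d - 4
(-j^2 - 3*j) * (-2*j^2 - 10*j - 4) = 2*j^4 + 16*j^3 + 34*j^2 + 12*j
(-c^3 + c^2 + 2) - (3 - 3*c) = -c^3 + c^2 + 3*c - 1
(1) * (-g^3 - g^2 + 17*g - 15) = -g^3 - g^2 + 17*g - 15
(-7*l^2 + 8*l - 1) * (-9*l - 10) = 63*l^3 - 2*l^2 - 71*l + 10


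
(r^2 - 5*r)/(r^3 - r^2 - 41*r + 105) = r/(r^2 + 4*r - 21)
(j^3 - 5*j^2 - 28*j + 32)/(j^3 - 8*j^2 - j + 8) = (j + 4)/(j + 1)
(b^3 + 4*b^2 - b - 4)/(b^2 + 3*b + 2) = (b^2 + 3*b - 4)/(b + 2)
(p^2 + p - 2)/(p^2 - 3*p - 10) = (p - 1)/(p - 5)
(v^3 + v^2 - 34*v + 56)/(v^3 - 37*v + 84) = (v - 2)/(v - 3)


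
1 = 1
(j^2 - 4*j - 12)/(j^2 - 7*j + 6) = (j + 2)/(j - 1)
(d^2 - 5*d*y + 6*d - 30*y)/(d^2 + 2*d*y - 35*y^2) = (d + 6)/(d + 7*y)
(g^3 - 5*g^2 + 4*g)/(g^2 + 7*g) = (g^2 - 5*g + 4)/(g + 7)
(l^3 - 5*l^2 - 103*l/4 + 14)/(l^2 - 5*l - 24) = (l^2 + 3*l - 7/4)/(l + 3)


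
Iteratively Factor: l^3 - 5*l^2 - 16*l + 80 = (l - 5)*(l^2 - 16) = (l - 5)*(l - 4)*(l + 4)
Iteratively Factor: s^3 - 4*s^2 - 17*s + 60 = (s - 3)*(s^2 - s - 20) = (s - 5)*(s - 3)*(s + 4)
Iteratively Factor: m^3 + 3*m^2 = (m)*(m^2 + 3*m) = m^2*(m + 3)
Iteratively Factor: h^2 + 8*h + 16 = (h + 4)*(h + 4)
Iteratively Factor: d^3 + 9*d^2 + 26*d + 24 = (d + 4)*(d^2 + 5*d + 6) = (d + 3)*(d + 4)*(d + 2)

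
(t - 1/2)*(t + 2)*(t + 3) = t^3 + 9*t^2/2 + 7*t/2 - 3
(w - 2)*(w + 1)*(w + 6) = w^3 + 5*w^2 - 8*w - 12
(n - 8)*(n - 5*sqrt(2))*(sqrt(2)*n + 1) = sqrt(2)*n^3 - 8*sqrt(2)*n^2 - 9*n^2 - 5*sqrt(2)*n + 72*n + 40*sqrt(2)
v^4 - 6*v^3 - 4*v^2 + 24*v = v*(v - 6)*(v - 2)*(v + 2)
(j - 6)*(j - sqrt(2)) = j^2 - 6*j - sqrt(2)*j + 6*sqrt(2)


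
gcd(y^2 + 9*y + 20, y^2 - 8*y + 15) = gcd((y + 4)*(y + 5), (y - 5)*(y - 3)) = 1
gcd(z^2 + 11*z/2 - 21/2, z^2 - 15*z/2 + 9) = z - 3/2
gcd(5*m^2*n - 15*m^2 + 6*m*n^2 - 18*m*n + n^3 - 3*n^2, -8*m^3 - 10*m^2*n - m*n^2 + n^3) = m + n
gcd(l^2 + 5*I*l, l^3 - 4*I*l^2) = l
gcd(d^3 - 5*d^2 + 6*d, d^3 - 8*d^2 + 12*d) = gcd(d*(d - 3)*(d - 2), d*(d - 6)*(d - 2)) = d^2 - 2*d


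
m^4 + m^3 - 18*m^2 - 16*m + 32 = (m - 4)*(m - 1)*(m + 2)*(m + 4)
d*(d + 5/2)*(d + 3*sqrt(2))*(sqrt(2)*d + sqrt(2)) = sqrt(2)*d^4 + 7*sqrt(2)*d^3/2 + 6*d^3 + 5*sqrt(2)*d^2/2 + 21*d^2 + 15*d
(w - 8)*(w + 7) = w^2 - w - 56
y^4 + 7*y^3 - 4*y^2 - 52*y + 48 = (y - 2)*(y - 1)*(y + 4)*(y + 6)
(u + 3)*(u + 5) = u^2 + 8*u + 15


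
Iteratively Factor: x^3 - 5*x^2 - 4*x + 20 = (x - 2)*(x^2 - 3*x - 10) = (x - 2)*(x + 2)*(x - 5)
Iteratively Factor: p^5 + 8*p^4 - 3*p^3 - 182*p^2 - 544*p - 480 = (p - 5)*(p^4 + 13*p^3 + 62*p^2 + 128*p + 96) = (p - 5)*(p + 3)*(p^3 + 10*p^2 + 32*p + 32) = (p - 5)*(p + 3)*(p + 4)*(p^2 + 6*p + 8) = (p - 5)*(p + 2)*(p + 3)*(p + 4)*(p + 4)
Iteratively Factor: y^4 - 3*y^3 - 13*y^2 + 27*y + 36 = (y - 4)*(y^3 + y^2 - 9*y - 9) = (y - 4)*(y - 3)*(y^2 + 4*y + 3) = (y - 4)*(y - 3)*(y + 1)*(y + 3)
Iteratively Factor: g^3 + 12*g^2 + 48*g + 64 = (g + 4)*(g^2 + 8*g + 16) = (g + 4)^2*(g + 4)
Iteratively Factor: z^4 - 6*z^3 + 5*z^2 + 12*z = (z - 4)*(z^3 - 2*z^2 - 3*z) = (z - 4)*(z + 1)*(z^2 - 3*z) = z*(z - 4)*(z + 1)*(z - 3)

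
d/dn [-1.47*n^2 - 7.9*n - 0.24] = -2.94*n - 7.9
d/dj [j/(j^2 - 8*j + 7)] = (7 - j^2)/(j^4 - 16*j^3 + 78*j^2 - 112*j + 49)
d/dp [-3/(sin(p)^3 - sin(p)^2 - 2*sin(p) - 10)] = 3*(3*sin(p)^2 - 2*sin(p) - 2)*cos(p)/(-sin(p)^3 + sin(p)^2 + 2*sin(p) + 10)^2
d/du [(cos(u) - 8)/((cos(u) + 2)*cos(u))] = (sin(u) - 16*sin(u)/cos(u)^2 - 16*tan(u))/(cos(u) + 2)^2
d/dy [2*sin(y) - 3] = 2*cos(y)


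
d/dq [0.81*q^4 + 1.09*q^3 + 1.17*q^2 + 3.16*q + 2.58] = 3.24*q^3 + 3.27*q^2 + 2.34*q + 3.16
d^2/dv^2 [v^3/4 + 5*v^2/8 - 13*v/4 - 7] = 3*v/2 + 5/4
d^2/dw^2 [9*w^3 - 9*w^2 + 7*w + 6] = 54*w - 18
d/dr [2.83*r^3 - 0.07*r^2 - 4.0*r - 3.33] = 8.49*r^2 - 0.14*r - 4.0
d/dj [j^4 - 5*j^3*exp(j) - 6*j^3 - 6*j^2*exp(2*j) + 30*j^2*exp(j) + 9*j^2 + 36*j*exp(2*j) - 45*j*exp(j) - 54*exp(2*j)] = -5*j^3*exp(j) + 4*j^3 - 12*j^2*exp(2*j) + 15*j^2*exp(j) - 18*j^2 + 60*j*exp(2*j) + 15*j*exp(j) + 18*j - 72*exp(2*j) - 45*exp(j)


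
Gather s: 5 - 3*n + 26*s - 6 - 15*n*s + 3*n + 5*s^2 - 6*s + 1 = 5*s^2 + s*(20 - 15*n)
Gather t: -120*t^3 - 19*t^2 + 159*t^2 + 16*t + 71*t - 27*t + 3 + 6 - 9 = -120*t^3 + 140*t^2 + 60*t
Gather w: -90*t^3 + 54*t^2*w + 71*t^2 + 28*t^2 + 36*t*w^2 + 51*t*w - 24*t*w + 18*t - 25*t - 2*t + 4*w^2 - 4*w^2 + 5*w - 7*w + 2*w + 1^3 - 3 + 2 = -90*t^3 + 99*t^2 + 36*t*w^2 - 9*t + w*(54*t^2 + 27*t)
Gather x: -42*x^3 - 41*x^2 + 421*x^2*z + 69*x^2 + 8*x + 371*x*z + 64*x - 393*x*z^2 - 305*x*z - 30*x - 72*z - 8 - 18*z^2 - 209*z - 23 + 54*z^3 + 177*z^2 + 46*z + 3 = -42*x^3 + x^2*(421*z + 28) + x*(-393*z^2 + 66*z + 42) + 54*z^3 + 159*z^2 - 235*z - 28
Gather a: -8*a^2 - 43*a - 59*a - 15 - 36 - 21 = -8*a^2 - 102*a - 72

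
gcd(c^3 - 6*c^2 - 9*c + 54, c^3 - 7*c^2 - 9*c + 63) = c^2 - 9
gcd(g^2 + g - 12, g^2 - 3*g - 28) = g + 4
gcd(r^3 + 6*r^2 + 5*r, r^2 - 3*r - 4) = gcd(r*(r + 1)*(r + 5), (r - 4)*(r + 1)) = r + 1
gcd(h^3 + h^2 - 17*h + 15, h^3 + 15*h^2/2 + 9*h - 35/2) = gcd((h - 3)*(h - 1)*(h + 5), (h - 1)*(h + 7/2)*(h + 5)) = h^2 + 4*h - 5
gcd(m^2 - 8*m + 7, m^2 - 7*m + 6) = m - 1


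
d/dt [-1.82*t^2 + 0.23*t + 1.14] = 0.23 - 3.64*t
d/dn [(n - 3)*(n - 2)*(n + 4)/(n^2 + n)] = (n^4 + 2*n^3 + 13*n^2 - 48*n - 24)/(n^2*(n^2 + 2*n + 1))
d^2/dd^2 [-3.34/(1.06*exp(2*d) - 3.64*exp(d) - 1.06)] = (3.34*(2.12*exp(d) - 3.64)*(4.24*exp(d) - 7.28)*exp(d) + (14.1616*exp(d) - 12.1576)*(-1.06*exp(2*d) + 3.64*exp(d) + 1.06))*exp(d)/(-1.06*exp(2*d) + 3.64*exp(d) + 1.06)^3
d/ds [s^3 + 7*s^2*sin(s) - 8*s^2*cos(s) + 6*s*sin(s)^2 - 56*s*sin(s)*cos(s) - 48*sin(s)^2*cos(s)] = 8*s^2*sin(s) + 7*s^2*cos(s) + 3*s^2 + 14*s*sin(s) + 6*s*sin(2*s) - 16*s*cos(s) - 56*s*cos(2*s) + 12*sin(s) - 28*sin(2*s) - 36*sin(3*s) - 3*cos(2*s) + 3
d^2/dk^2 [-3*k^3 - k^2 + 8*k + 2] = -18*k - 2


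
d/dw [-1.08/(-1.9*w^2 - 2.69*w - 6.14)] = (-4.104*w - 2.9052)/(1.9*w^2 + 2.69*w + 6.14)^2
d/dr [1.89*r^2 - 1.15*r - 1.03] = 3.78*r - 1.15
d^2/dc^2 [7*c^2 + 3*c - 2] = 14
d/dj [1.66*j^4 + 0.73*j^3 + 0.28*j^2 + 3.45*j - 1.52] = 6.64*j^3 + 2.19*j^2 + 0.56*j + 3.45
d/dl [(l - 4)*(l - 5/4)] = 2*l - 21/4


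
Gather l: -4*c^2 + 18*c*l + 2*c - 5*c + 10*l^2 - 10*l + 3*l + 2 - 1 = -4*c^2 - 3*c + 10*l^2 + l*(18*c - 7) + 1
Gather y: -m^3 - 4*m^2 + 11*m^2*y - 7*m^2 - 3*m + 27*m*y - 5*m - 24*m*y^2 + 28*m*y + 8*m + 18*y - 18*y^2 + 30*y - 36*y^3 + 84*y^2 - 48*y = -m^3 - 11*m^2 - 36*y^3 + y^2*(66 - 24*m) + y*(11*m^2 + 55*m)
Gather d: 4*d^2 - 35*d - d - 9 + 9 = 4*d^2 - 36*d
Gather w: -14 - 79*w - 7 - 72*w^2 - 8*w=-72*w^2 - 87*w - 21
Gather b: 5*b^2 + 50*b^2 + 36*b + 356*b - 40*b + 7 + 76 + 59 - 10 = 55*b^2 + 352*b + 132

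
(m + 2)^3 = m^3 + 6*m^2 + 12*m + 8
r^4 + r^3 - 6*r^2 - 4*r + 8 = (r - 2)*(r - 1)*(r + 2)^2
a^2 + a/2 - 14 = (a - 7/2)*(a + 4)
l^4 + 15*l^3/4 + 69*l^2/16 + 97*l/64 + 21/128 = (l + 1/4)^2*(l + 3/2)*(l + 7/4)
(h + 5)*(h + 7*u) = h^2 + 7*h*u + 5*h + 35*u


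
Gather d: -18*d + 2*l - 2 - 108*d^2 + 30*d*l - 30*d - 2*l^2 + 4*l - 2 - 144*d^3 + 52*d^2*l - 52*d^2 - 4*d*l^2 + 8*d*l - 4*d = -144*d^3 + d^2*(52*l - 160) + d*(-4*l^2 + 38*l - 52) - 2*l^2 + 6*l - 4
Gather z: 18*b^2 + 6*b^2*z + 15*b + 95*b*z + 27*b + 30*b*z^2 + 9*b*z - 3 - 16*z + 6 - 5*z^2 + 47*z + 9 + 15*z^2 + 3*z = 18*b^2 + 42*b + z^2*(30*b + 10) + z*(6*b^2 + 104*b + 34) + 12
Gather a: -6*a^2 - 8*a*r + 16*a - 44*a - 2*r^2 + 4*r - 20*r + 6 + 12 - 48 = -6*a^2 + a*(-8*r - 28) - 2*r^2 - 16*r - 30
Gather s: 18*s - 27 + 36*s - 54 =54*s - 81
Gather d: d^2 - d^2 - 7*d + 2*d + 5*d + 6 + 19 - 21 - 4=0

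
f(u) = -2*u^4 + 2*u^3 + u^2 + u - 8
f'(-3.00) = 265.00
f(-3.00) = -218.00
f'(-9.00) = 6301.00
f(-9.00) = -14516.00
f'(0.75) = 2.50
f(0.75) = -6.48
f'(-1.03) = 14.05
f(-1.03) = -12.41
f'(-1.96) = 80.37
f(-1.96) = -50.69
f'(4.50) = -597.50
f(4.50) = -621.12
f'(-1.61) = 46.72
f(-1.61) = -28.80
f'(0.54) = 2.57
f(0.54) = -7.02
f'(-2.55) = 167.57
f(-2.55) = -121.78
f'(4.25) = -496.25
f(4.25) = -484.66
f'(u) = -8*u^3 + 6*u^2 + 2*u + 1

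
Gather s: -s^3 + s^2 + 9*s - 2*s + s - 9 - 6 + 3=-s^3 + s^2 + 8*s - 12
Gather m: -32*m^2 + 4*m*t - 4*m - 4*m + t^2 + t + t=-32*m^2 + m*(4*t - 8) + t^2 + 2*t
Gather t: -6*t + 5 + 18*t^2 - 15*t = 18*t^2 - 21*t + 5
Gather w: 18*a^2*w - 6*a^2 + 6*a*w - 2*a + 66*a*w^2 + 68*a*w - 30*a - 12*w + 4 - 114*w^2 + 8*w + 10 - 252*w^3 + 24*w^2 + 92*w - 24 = -6*a^2 - 32*a - 252*w^3 + w^2*(66*a - 90) + w*(18*a^2 + 74*a + 88) - 10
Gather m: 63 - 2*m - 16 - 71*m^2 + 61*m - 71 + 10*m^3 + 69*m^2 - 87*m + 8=10*m^3 - 2*m^2 - 28*m - 16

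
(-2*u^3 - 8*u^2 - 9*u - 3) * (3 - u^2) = 2*u^5 + 8*u^4 + 3*u^3 - 21*u^2 - 27*u - 9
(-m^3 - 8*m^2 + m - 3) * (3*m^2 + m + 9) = -3*m^5 - 25*m^4 - 14*m^3 - 80*m^2 + 6*m - 27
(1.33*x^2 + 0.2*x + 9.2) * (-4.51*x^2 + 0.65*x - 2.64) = -5.9983*x^4 - 0.0375*x^3 - 44.8732*x^2 + 5.452*x - 24.288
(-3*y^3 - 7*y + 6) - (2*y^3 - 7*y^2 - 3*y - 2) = -5*y^3 + 7*y^2 - 4*y + 8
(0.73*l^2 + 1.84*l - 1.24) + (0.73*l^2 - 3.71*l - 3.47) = 1.46*l^2 - 1.87*l - 4.71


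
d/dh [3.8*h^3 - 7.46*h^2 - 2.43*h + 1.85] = 11.4*h^2 - 14.92*h - 2.43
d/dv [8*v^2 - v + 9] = 16*v - 1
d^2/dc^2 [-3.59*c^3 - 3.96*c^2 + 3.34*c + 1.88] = -21.54*c - 7.92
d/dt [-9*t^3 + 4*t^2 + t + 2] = -27*t^2 + 8*t + 1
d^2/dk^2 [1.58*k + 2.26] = 0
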